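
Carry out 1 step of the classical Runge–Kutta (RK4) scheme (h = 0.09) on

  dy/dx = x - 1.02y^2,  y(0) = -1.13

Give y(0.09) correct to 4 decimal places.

-1.2564

RK4: k1 = f(x_n, y_n); k2 = f(x_n + h/2, y_n + (h/2)·k1); k3 = f(x_n + h/2, y_n + (h/2)·k2); k4 = f(x_n + h, y_n + h·k3); y_{n+1} = y_n + (h/6)·(k1 + 2k2 + 2k3 + k4).
x=0.000000, y=-1.130000:
  k1 = f(0.000000, -1.130000) = -1.302438
  k2 = f(0.045000, -1.188610) = -1.396049
  k3 = f(0.045000, -1.192822) = -1.406281
  k4 = f(0.090000, -1.256565) = -1.520536
  y ← -1.130000 + (0.09/6)·(k1 + 2k2 + 2k3 + k4) = -1.256415
y(0.09) ≈ -1.2564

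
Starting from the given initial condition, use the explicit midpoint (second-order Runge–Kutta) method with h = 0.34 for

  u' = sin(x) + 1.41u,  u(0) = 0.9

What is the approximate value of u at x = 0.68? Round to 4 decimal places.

Midpoint: k1 = f(x_n, u_n); k2 = f(x_n + h/2, u_n + (h/2)·k1); u_{n+1} = u_n + h·k2.
x=0.000000, u=0.900000:
  k1 = f(0.000000, 0.900000) = 1.269000
  k2 = f(0.170000, 1.115730) = 1.742362
  u ← 0.900000 + 0.34·1.742362 = 1.492403
x=0.340000, u=1.492403:
  k1 = f(0.340000, 1.492403) = 2.437775
  k2 = f(0.510000, 1.906825) = 3.176800
  u ← 1.492403 + 0.34·3.176800 = 2.572515
u(0.68) ≈ 2.5725

2.5725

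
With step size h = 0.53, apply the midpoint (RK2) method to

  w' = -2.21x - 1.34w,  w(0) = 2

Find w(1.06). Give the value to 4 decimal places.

-0.2915

Midpoint: k1 = f(x_n, w_n); k2 = f(x_n + h/2, w_n + (h/2)·k1); w_{n+1} = w_n + h·k2.
x=0.000000, w=2.000000:
  k1 = f(0.000000, 2.000000) = -2.680000
  k2 = f(0.265000, 1.289800) = -2.313982
  w ← 2.000000 + 0.53·(-2.313982) = 0.773590
x=0.530000, w=0.773590:
  k1 = f(0.530000, 0.773590) = -2.207910
  k2 = f(0.795000, 0.188493) = -2.009531
  w ← 0.773590 + 0.53·(-2.009531) = -0.291462
w(1.06) ≈ -0.2915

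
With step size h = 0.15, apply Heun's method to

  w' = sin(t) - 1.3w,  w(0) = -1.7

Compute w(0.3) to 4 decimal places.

-1.1139

Heun: k1 = f(t_n, w_n); k2 = f(t_n + h, w_n + h·k1); w_{n+1} = w_n + (h/2)·(k1 + k2).
t=0.000000, w=-1.700000:
  k1 = f(0.000000, -1.700000) = 2.210000
  k2 = f(0.150000, -1.368500) = 1.928488
  w ← -1.700000 + (0.15/2)·(2.210000 + 1.928488) = -1.389613
t=0.150000, w=-1.389613:
  k1 = f(0.150000, -1.389613) = 1.955936
  k2 = f(0.300000, -1.096223) = 1.720610
  w ← -1.389613 + (0.15/2)·(1.955936 + 1.720610) = -1.113872
w(0.3) ≈ -1.1139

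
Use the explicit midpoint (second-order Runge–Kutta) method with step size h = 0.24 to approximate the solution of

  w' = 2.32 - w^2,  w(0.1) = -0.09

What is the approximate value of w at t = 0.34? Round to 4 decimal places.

Midpoint: k1 = f(t_n, w_n); k2 = f(t_n + h/2, w_n + (h/2)·k1); w_{n+1} = w_n + h·k2.
t=0.100000, w=-0.090000:
  k1 = f(0.100000, -0.090000) = 2.311900
  k2 = f(0.220000, 0.187428) = 2.284871
  w ← -0.090000 + 0.24·2.284871 = 0.458369
w(0.34) ≈ 0.4584

0.4584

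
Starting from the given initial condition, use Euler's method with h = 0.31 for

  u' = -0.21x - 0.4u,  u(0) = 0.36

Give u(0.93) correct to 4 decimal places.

Euler: u_{n+1} = u_n + h·f(x_n, u_n).
x=0.000000, u=0.360000: f=-0.144000 → u ← 0.360000 + 0.31·(-0.144000) = 0.315360
x=0.310000, u=0.315360: f=-0.191244 → u ← 0.315360 + 0.31·(-0.191244) = 0.256074
x=0.620000, u=0.256074: f=-0.232630 → u ← 0.256074 + 0.31·(-0.232630) = 0.183959
u(0.93) ≈ 0.1840

0.1840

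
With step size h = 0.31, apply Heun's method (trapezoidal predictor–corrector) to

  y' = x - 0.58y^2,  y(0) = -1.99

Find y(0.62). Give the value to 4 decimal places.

Heun: k1 = f(x_n, y_n); k2 = f(x_n + h, y_n + h·k1); y_{n+1} = y_n + (h/2)·(k1 + k2).
x=0.000000, y=-1.990000:
  k1 = f(0.000000, -1.990000) = -2.296858
  k2 = f(0.310000, -2.702026) = -3.924548
  y ← -1.990000 + (0.31/2)·(-2.296858 + (-3.924548)) = -2.954318
x=0.310000, y=-2.954318:
  k1 = f(0.310000, -2.954318) = -4.752237
  k2 = f(0.620000, -4.427511) = -10.749656
  y ← -2.954318 + (0.31/2)·(-4.752237 + (-10.749656)) = -5.357111
y(0.62) ≈ -5.3571

-5.3571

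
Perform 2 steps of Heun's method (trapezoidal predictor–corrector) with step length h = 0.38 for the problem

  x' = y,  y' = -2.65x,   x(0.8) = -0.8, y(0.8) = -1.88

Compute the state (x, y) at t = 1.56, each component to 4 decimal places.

-1.3725, 0.7929

Heun on (x,y): k1 = f(t_n, state_n); k2 = f(t_n + h, state_n + h·k1); state_{n+1} = state_n + (h/2)·(k1 + k2).
0.800000: (-0.800000, -1.880000)
  k1 = (-1.880000, 2.120000)
  predictor → (-1.514400, -1.074400)
  k2 = (-1.074400, 4.013160)
  → (-1.361336, -0.714700)
1.180000: (-1.361336, -0.714700)
  k1 = (-0.714700, 3.607540)
  predictor → (-1.632922, 0.656166)
  k2 = (0.656166, 4.327243)
  → (-1.372457, 0.792909)
(x(1.56), y(1.56)) ≈ (-1.3725, 0.7929)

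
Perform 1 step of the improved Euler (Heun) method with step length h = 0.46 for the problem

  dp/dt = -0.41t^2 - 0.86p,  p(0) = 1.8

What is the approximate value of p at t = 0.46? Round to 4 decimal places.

Heun: k1 = f(t_n, p_n); k2 = f(t_n + h, p_n + h·k1); p_{n+1} = p_n + (h/2)·(k1 + k2).
t=0.000000, p=1.800000:
  k1 = f(0.000000, 1.800000) = -1.548000
  k2 = f(0.460000, 1.087920) = -1.022367
  p ← 1.800000 + (0.46/2)·(-1.548000 + (-1.022367)) = 1.208816
p(0.46) ≈ 1.2088

1.2088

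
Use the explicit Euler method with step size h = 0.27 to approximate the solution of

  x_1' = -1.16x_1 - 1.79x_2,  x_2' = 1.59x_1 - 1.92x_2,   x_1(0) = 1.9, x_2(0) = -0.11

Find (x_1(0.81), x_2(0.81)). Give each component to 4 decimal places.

Euler on (x_1,x_2): x_1_{n+1} = x_1_n + h·x_1', x_2_{n+1} = x_2_n + h·x_2'.
0.000000: (1.900000, -0.110000); f=(-2.007100, 3.232200) → (1.358083, 0.762694)
0.270000: (1.358083, 0.762694); f=(-2.940599, 0.694979) → (0.564121, 0.950338)
0.540000: (0.564121, 0.950338); f=(-2.355487, -0.927697) → (-0.071860, 0.699860)
(x_1(0.81), x_2(0.81)) ≈ (-0.0719, 0.6999)

-0.0719, 0.6999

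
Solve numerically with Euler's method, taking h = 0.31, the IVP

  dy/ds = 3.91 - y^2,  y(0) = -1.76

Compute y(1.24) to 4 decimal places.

1.1092

Euler: y_{n+1} = y_n + h·f(s_n, y_n).
s=0.000000, y=-1.760000: f=0.812400 → y ← -1.760000 + 0.31·0.812400 = -1.508156
s=0.310000, y=-1.508156: f=1.635465 → y ← -1.508156 + 0.31·1.635465 = -1.001162
s=0.620000, y=-1.001162: f=2.907675 → y ← -1.001162 + 0.31·2.907675 = -0.099782
s=0.930000, y=-0.099782: f=3.900043 → y ← -0.099782 + 0.31·3.900043 = 1.109231
y(1.24) ≈ 1.1092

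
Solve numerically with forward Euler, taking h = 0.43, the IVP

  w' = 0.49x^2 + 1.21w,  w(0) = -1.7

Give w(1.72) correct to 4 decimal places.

Euler: w_{n+1} = w_n + h·f(x_n, w_n).
x=0.000000, w=-1.700000: f=-2.057000 → w ← -1.700000 + 0.43·(-2.057000) = -2.584510
x=0.430000, w=-2.584510: f=-3.036656 → w ← -2.584510 + 0.43·(-3.036656) = -3.890272
x=0.860000, w=-3.890272: f=-4.344825 → w ← -3.890272 + 0.43·(-4.344825) = -5.758547
x=1.290000, w=-5.758547: f=-6.152433 → w ← -5.758547 + 0.43·(-6.152433) = -8.404093
w(1.72) ≈ -8.4041

-8.4041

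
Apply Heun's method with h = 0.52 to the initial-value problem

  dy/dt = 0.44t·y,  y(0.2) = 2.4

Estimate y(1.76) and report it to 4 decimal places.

Heun: k1 = f(t_n, y_n); k2 = f(t_n + h, y_n + h·k1); y_{n+1} = y_n + (h/2)·(k1 + k2).
t=0.200000, y=2.400000:
  k1 = f(0.200000, 2.400000) = 0.211200
  k2 = f(0.720000, 2.509824) = 0.795112
  y ← 2.400000 + (0.52/2)·(0.211200 + 0.795112) = 2.661641
t=0.720000, y=2.661641:
  k1 = f(0.720000, 2.661641) = 0.843208
  k2 = f(1.240000, 3.100109) = 1.691420
  y ← 2.661641 + (0.52/2)·(0.843208 + 1.691420) = 3.320644
t=1.240000, y=3.320644:
  k1 = f(1.240000, 3.320644) = 1.811744
  k2 = f(1.760000, 4.262751) = 3.301074
  y ← 3.320644 + (0.52/2)·(1.811744 + 3.301074) = 4.649977
y(1.76) ≈ 4.6500

4.6500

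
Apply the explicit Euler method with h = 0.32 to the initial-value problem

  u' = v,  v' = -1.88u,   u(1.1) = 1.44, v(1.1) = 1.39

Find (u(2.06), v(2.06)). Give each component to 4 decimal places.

1.8571, -1.8449

Euler on (u,v): u_{n+1} = u_n + h·u', v_{n+1} = v_n + h·v'.
1.100000: (1.440000, 1.390000); f=(1.390000, -2.707200) → (1.884800, 0.523696)
1.420000: (1.884800, 0.523696); f=(0.523696, -3.543424) → (2.052383, -0.610200)
1.740000: (2.052383, -0.610200); f=(-0.610200, -3.858480) → (1.857119, -1.844913)
(u(2.06), v(2.06)) ≈ (1.8571, -1.8449)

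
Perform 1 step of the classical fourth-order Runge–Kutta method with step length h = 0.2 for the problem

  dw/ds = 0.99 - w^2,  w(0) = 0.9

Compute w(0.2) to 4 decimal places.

RK4: k1 = f(s_n, w_n); k2 = f(s_n + h/2, w_n + (h/2)·k1); k3 = f(s_n + h/2, w_n + (h/2)·k2); k4 = f(s_n + h, w_n + h·k3); w_{n+1} = w_n + (h/6)·(k1 + 2k2 + 2k3 + k4).
s=0.000000, w=0.900000:
  k1 = f(0.000000, 0.900000) = 0.180000
  k2 = f(0.100000, 0.918000) = 0.147276
  k3 = f(0.100000, 0.914728) = 0.153273
  k4 = f(0.200000, 0.930655) = 0.123882
  w ← 0.900000 + (0.2/6)·(k1 + 2k2 + 2k3 + k4) = 0.930166
w(0.2) ≈ 0.9302

0.9302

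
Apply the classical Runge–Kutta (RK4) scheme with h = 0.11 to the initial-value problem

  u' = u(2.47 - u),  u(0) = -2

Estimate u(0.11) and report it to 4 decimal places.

RK4: k1 = f(s_n, u_n); k2 = f(s_n + h/2, u_n + (h/2)·k1); k3 = f(s_n + h/2, u_n + (h/2)·k2); k4 = f(s_n + h, u_n + h·k3); u_{n+1} = u_n + (h/6)·(k1 + 2k2 + 2k3 + k4).
s=0.000000, u=-2.000000:
  k1 = f(0.000000, -2.000000) = -8.940000
  k2 = f(0.055000, -2.491700) = -12.363068
  k3 = f(0.055000, -2.679969) = -13.801755
  k4 = f(0.110000, -3.518193) = -21.067619
  u ← -2.000000 + (0.11/6)·(k1 + 2k2 + 2k3 + k4) = -3.509517
u(0.11) ≈ -3.5095

-3.5095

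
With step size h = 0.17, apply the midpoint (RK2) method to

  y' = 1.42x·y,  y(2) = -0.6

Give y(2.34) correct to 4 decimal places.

Midpoint: k1 = f(x_n, y_n); k2 = f(x_n + h/2, y_n + (h/2)·k1); y_{n+1} = y_n + h·k2.
x=2.000000, y=-0.600000:
  k1 = f(2.000000, -0.600000) = -1.704000
  k2 = f(2.085000, -0.744840) = -2.205248
  y ← -0.600000 + 0.17·(-2.205248) = -0.974892
x=2.170000, y=-0.974892:
  k1 = f(2.170000, -0.974892) = -3.004033
  k2 = f(2.255000, -1.230235) = -3.939335
  y ← -0.974892 + 0.17·(-3.939335) = -1.644579
y(2.34) ≈ -1.6446

-1.6446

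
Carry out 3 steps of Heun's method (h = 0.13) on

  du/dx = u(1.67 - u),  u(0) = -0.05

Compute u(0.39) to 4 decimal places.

Heun: k1 = f(x_n, u_n); k2 = f(x_n + h, u_n + h·k1); u_{n+1} = u_n + (h/2)·(k1 + k2).
x=0.000000, u=-0.050000:
  k1 = f(0.000000, -0.050000) = -0.086000
  k2 = f(0.130000, -0.061180) = -0.105914
  u ← -0.050000 + (0.13/2)·(-0.086000 + (-0.105914)) = -0.062474
x=0.130000, u=-0.062474:
  k1 = f(0.130000, -0.062474) = -0.108235
  k2 = f(0.260000, -0.076545) = -0.133689
  u ← -0.062474 + (0.13/2)·(-0.108235 + (-0.133689)) = -0.078199
x=0.260000, u=-0.078199:
  k1 = f(0.260000, -0.078199) = -0.136708
  k2 = f(0.390000, -0.095972) = -0.169483
  u ← -0.078199 + (0.13/2)·(-0.136708 + (-0.169483)) = -0.098102
u(0.39) ≈ -0.0981

-0.0981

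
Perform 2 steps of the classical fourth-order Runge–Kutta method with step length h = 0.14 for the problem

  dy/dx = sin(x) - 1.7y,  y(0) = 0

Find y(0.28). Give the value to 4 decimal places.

RK4: k1 = f(x_n, y_n); k2 = f(x_n + h/2, y_n + (h/2)·k1); k3 = f(x_n + h/2, y_n + (h/2)·k2); k4 = f(x_n + h, y_n + h·k3); y_{n+1} = y_n + (h/6)·(k1 + 2k2 + 2k3 + k4).
x=0.000000, y=0.000000:
  k1 = f(0.000000, 0.000000) = 0.000000
  k2 = f(0.070000, 0.000000) = 0.069943
  k3 = f(0.070000, 0.004896) = 0.061620
  k4 = f(0.140000, 0.008627) = 0.124878
  y ← 0.000000 + (0.14/6)·(k1 + 2k2 + 2k3 + k4) = 0.009053
x=0.140000, y=0.009053:
  k1 = f(0.140000, 0.009053) = 0.124152
  k2 = f(0.210000, 0.017744) = 0.178295
  k3 = f(0.210000, 0.021534) = 0.171852
  k4 = f(0.280000, 0.033113) = 0.220064
  y ← 0.009053 + (0.14/6)·(k1 + 2k2 + 2k3 + k4) = 0.033425
y(0.28) ≈ 0.0334

0.0334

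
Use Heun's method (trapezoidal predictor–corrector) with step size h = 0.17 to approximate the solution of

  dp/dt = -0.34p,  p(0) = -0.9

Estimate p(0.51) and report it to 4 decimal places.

-0.7568

Heun: k1 = f(t_n, p_n); k2 = f(t_n + h, p_n + h·k1); p_{n+1} = p_n + (h/2)·(k1 + k2).
t=0.000000, p=-0.900000:
  k1 = f(0.000000, -0.900000) = 0.306000
  k2 = f(0.170000, -0.847980) = 0.288313
  p ← -0.900000 + (0.17/2)·(0.306000 + 0.288313) = -0.849483
t=0.170000, p=-0.849483:
  k1 = f(0.170000, -0.849483) = 0.288824
  k2 = f(0.340000, -0.800383) = 0.272130
  p ← -0.849483 + (0.17/2)·(0.288824 + 0.272130) = -0.801802
t=0.340000, p=-0.801802:
  k1 = f(0.340000, -0.801802) = 0.272613
  k2 = f(0.510000, -0.755458) = 0.256856
  p ← -0.801802 + (0.17/2)·(0.272613 + 0.256856) = -0.756797
p(0.51) ≈ -0.7568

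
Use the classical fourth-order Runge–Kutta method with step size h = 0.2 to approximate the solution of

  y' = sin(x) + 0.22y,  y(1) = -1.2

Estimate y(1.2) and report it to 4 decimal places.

-1.0721

RK4: k1 = f(x_n, y_n); k2 = f(x_n + h/2, y_n + (h/2)·k1); k3 = f(x_n + h/2, y_n + (h/2)·k2); k4 = f(x_n + h, y_n + h·k3); y_{n+1} = y_n + (h/6)·(k1 + 2k2 + 2k3 + k4).
x=1.000000, y=-1.200000:
  k1 = f(1.000000, -1.200000) = 0.577471
  k2 = f(1.100000, -1.142253) = 0.639912
  k3 = f(1.100000, -1.136009) = 0.641285
  k4 = f(1.200000, -1.071743) = 0.696256
  y ← -1.200000 + (0.2/6)·(k1 + 2k2 + 2k3 + k4) = -1.072129
y(1.2) ≈ -1.0721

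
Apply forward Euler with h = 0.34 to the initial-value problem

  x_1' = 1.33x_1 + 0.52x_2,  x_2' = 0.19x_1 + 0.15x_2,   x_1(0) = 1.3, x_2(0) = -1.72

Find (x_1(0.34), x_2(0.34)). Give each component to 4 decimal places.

1.5838, -1.7237

Euler on (x_1,x_2): x_1_{n+1} = x_1_n + h·x_1', x_2_{n+1} = x_2_n + h·x_2'.
0.000000: (1.300000, -1.720000); f=(0.834600, -0.011000) → (1.583764, -1.723740)
(x_1(0.34), x_2(0.34)) ≈ (1.5838, -1.7237)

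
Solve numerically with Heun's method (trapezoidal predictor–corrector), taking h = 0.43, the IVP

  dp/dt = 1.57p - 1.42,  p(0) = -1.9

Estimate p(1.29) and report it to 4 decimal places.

Heun: k1 = f(t_n, p_n); k2 = f(t_n + h, p_n + h·k1); p_{n+1} = p_n + (h/2)·(k1 + k2).
t=0.000000, p=-1.900000:
  k1 = f(0.000000, -1.900000) = -4.403000
  k2 = f(0.430000, -3.793290) = -7.375465
  p ← -1.900000 + (0.43/2)·(-4.403000 + (-7.375465)) = -4.432370
t=0.430000, p=-4.432370:
  k1 = f(0.430000, -4.432370) = -8.378821
  k2 = f(0.860000, -8.035263) = -14.035363
  p ← -4.432370 + (0.43/2)·(-8.378821 + (-14.035363)) = -9.251420
t=0.860000, p=-9.251420:
  k1 = f(0.860000, -9.251420) = -15.944729
  k2 = f(1.290000, -16.107653) = -26.709015
  p ← -9.251420 + (0.43/2)·(-15.944729 + (-26.709015)) = -18.421975
p(1.29) ≈ -18.4220

-18.4220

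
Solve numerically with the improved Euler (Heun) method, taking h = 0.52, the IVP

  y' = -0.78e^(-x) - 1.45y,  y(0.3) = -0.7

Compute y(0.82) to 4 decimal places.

Heun: k1 = f(x_n, y_n); k2 = f(x_n + h, y_n + h·k1); y_{n+1} = y_n + (h/2)·(k1 + k2).
x=0.300000, y=-0.700000:
  k1 = f(0.300000, -0.700000) = 0.437162
  k2 = f(0.820000, -0.472676) = 0.341843
  y ← -0.700000 + (0.52/2)·(0.437162 + 0.341843) = -0.497459
y(0.82) ≈ -0.4975

-0.4975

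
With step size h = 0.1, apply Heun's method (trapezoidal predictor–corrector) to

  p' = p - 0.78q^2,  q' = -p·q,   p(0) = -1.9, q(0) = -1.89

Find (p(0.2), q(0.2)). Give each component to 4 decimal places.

Heun on (p,q): k1 = f(t_n, state_n); k2 = f(t_n + h, state_n + h·k1); state_{n+1} = state_n + (h/2)·(k1 + k2).
0.000000: (-1.900000, -1.890000)
  k1 = (-4.686238, -3.591000)
  predictor → (-2.368624, -2.249100)
  k2 = (-6.314215, -5.327272)
  → (-2.450023, -2.335914)
0.100000: (-2.450023, -2.335914)
  k1 = (-6.706087, -5.723041)
  predictor → (-3.120631, -2.908218)
  k2 = (-9.717661, -9.075475)
  → (-3.271210, -3.075839)
(p(0.2), q(0.2)) ≈ (-3.2712, -3.0758)

-3.2712, -3.0758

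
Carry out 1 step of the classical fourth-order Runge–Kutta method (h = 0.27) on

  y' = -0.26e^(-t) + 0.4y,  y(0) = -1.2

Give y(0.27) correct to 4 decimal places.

-1.4020

RK4: k1 = f(t_n, y_n); k2 = f(t_n + h/2, y_n + (h/2)·k1); k3 = f(t_n + h/2, y_n + (h/2)·k2); k4 = f(t_n + h, y_n + h·k3); y_{n+1} = y_n + (h/6)·(k1 + 2k2 + 2k3 + k4).
t=0.000000, y=-1.200000:
  k1 = f(0.000000, -1.200000) = -0.740000
  k2 = f(0.135000, -1.299900) = -0.747126
  k3 = f(0.135000, -1.300862) = -0.747511
  k4 = f(0.270000, -1.401828) = -0.759210
  y ← -1.200000 + (0.27/6)·(k1 + 2k2 + 2k3 + k4) = -1.401982
y(0.27) ≈ -1.4020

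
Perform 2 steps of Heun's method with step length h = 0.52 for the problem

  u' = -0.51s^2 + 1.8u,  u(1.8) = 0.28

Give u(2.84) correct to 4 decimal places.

-4.5421

Heun: k1 = f(s_n, u_n); k2 = f(s_n + h, u_n + h·k1); u_{n+1} = u_n + (h/2)·(k1 + k2).
s=1.800000, u=0.280000:
  k1 = f(1.800000, 0.280000) = -1.148400
  k2 = f(2.320000, -0.317168) = -3.315926
  u ← 0.280000 + (0.52/2)·(-1.148400 + (-3.315926)) = -0.880725
s=2.320000, u=-0.880725:
  k1 = f(2.320000, -0.880725) = -4.330329
  k2 = f(2.840000, -3.132496) = -9.751948
  u ← -0.880725 + (0.52/2)·(-4.330329 + (-9.751948)) = -4.542117
u(2.84) ≈ -4.5421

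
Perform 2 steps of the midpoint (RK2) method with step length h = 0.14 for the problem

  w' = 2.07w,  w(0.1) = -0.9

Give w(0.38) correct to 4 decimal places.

-1.5963

Midpoint: k1 = f(x_n, w_n); k2 = f(x_n + h/2, w_n + (h/2)·k1); w_{n+1} = w_n + h·k2.
x=0.100000, w=-0.900000:
  k1 = f(0.100000, -0.900000) = -1.863000
  k2 = f(0.170000, -1.030410) = -2.132949
  w ← -0.900000 + 0.14·(-2.132949) = -1.198613
x=0.240000, w=-1.198613:
  k1 = f(0.240000, -1.198613) = -2.481129
  k2 = f(0.310000, -1.372292) = -2.840644
  w ← -1.198613 + 0.14·(-2.840644) = -1.596303
w(0.38) ≈ -1.5963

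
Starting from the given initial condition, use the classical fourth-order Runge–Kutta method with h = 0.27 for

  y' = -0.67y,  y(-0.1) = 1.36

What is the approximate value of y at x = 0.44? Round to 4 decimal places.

0.9471

RK4: k1 = f(x_n, y_n); k2 = f(x_n + h/2, y_n + (h/2)·k1); k3 = f(x_n + h/2, y_n + (h/2)·k2); k4 = f(x_n + h, y_n + h·k3); y_{n+1} = y_n + (h/6)·(k1 + 2k2 + 2k3 + k4).
x=-0.100000, y=1.360000:
  k1 = f(-0.100000, 1.360000) = -0.911200
  k2 = f(0.035000, 1.236988) = -0.828782
  k3 = f(0.035000, 1.248114) = -0.836237
  k4 = f(0.170000, 1.134216) = -0.759925
  y ← 1.360000 + (0.27/6)·(k1 + 2k2 + 2k3 + k4) = 1.134948
x=0.170000, y=1.134948:
  k1 = f(0.170000, 1.134948) = -0.760415
  k2 = f(0.305000, 1.032292) = -0.691635
  k3 = f(0.305000, 1.041577) = -0.697857
  k4 = f(0.440000, 0.946526) = -0.634173
  y ← 1.134948 + (0.27/6)·(k1 + 2k2 + 2k3 + k4) = 0.947137
y(0.44) ≈ 0.9471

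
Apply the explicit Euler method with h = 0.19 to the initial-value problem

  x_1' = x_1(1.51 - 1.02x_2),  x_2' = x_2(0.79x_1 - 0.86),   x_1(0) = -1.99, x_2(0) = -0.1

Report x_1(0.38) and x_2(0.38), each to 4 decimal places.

-3.3724, -0.0240

Euler on (x_1,x_2): x_1_{n+1} = x_1_n + h·x_1', x_2_{n+1} = x_2_n + h·x_2'.
0.000000: (-1.990000, -0.100000); f=(-3.207880, 0.243210) → (-2.599497, -0.053790)
0.190000: (-2.599497, -0.053790); f=(-4.067865, 0.156723) → (-3.372391, -0.024013)
(x_1(0.38), x_2(0.38)) ≈ (-3.3724, -0.0240)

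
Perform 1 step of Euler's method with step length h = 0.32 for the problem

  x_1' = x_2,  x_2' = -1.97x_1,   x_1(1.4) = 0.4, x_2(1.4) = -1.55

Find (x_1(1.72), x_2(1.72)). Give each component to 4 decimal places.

Euler on (x_1,x_2): x_1_{n+1} = x_1_n + h·x_1', x_2_{n+1} = x_2_n + h·x_2'.
1.400000: (0.400000, -1.550000); f=(-1.550000, -0.788000) → (-0.096000, -1.802160)
(x_1(1.72), x_2(1.72)) ≈ (-0.0960, -1.8022)

-0.0960, -1.8022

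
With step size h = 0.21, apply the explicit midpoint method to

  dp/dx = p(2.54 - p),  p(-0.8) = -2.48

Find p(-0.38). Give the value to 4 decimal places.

Midpoint: k1 = f(x_n, p_n); k2 = f(x_n + h/2, p_n + (h/2)·k1); p_{n+1} = p_n + h·k2.
x=-0.800000, p=-2.480000:
  k1 = f(-0.800000, -2.480000) = -12.449600
  k2 = f(-0.695000, -3.787208) = -23.962453
  p ← -2.480000 + 0.21·(-23.962453) = -7.512115
x=-0.590000, p=-7.512115:
  k1 = f(-0.590000, -7.512115) = -75.512645
  k2 = f(-0.485000, -15.440943) = -277.642710
  p ← -7.512115 + 0.21·(-277.642710) = -65.817084
p(-0.38) ≈ -65.8171

-65.8171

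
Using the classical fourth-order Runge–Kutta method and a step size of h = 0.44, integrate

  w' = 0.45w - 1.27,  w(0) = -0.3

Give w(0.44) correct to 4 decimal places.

-0.9836

RK4: k1 = f(s_n, w_n); k2 = f(s_n + h/2, w_n + (h/2)·k1); k3 = f(s_n + h/2, w_n + (h/2)·k2); k4 = f(s_n + h, w_n + h·k3); w_{n+1} = w_n + (h/6)·(k1 + 2k2 + 2k3 + k4).
s=0.000000, w=-0.300000:
  k1 = f(0.000000, -0.300000) = -1.405000
  k2 = f(0.220000, -0.609100) = -1.544095
  k3 = f(0.220000, -0.639701) = -1.557865
  k4 = f(0.440000, -0.985461) = -1.713457
  w ← -0.300000 + (0.44/6)·(k1 + 2k2 + 2k3 + k4) = -0.983641
w(0.44) ≈ -0.9836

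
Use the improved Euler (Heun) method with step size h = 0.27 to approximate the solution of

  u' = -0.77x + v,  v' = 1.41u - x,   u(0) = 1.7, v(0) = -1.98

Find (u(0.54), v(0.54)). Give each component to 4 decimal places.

Heun on (u,v): k1 = f(x_n, state_n); k2 = f(x_n + h, state_n + h·k1); state_{n+1} = state_n + (h/2)·(k1 + k2).
0.000000: (1.700000, -1.980000)
  k1 = (-1.980000, 2.397000)
  predictor → (1.165400, -1.332810)
  k2 = (-1.540710, 1.373214)
  → (1.224704, -1.471021)
0.270000: (1.224704, -1.471021)
  k1 = (-1.678921, 1.456833)
  predictor → (0.771395, -1.077676)
  k2 = (-1.493476, 0.547668)
  → (0.796431, -1.200414)
(u(0.54), v(0.54)) ≈ (0.7964, -1.2004)

0.7964, -1.2004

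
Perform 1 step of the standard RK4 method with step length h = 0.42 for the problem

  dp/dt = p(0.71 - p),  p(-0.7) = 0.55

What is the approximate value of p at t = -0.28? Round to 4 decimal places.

RK4: k1 = f(t_n, p_n); k2 = f(t_n + h/2, p_n + (h/2)·k1); k3 = f(t_n + h/2, p_n + (h/2)·k2); k4 = f(t_n + h, p_n + h·k3); p_{n+1} = p_n + (h/6)·(k1 + 2k2 + 2k3 + k4).
t=-0.700000, p=0.550000:
  k1 = f(-0.700000, 0.550000) = 0.088000
  k2 = f(-0.490000, 0.568480) = 0.080451
  k3 = f(-0.490000, 0.566895) = 0.081126
  k4 = f(-0.280000, 0.584073) = 0.073551
  p ← 0.550000 + (0.42/6)·(k1 + 2k2 + 2k3 + k4) = 0.583929
p(-0.28) ≈ 0.5839

0.5839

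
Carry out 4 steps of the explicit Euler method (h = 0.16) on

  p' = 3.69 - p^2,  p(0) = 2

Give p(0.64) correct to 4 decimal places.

Euler: p_{n+1} = p_n + h·f(x_n, p_n).
x=0.000000, p=2.000000: f=-0.310000 → p ← 2.000000 + 0.16·(-0.310000) = 1.950400
x=0.160000, p=1.950400: f=-0.114060 → p ← 1.950400 + 0.16·(-0.114060) = 1.932150
x=0.320000, p=1.932150: f=-0.043205 → p ← 1.932150 + 0.16·(-0.043205) = 1.925238
x=0.480000, p=1.925238: f=-0.016540 → p ← 1.925238 + 0.16·(-0.016540) = 1.922591
p(0.64) ≈ 1.9226

1.9226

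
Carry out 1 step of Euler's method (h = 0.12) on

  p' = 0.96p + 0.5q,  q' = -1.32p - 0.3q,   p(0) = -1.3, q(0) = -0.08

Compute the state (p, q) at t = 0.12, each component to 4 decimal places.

-1.4546, 0.1288

Euler on (p,q): p_{n+1} = p_n + h·p', q_{n+1} = q_n + h·q'.
0.000000: (-1.300000, -0.080000); f=(-1.288000, 1.740000) → (-1.454560, 0.128800)
(p(0.12), q(0.12)) ≈ (-1.4546, 0.1288)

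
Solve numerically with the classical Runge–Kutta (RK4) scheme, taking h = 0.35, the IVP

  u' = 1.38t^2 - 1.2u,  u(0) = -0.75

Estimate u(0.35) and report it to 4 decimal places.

-0.4750

RK4: k1 = f(t_n, u_n); k2 = f(t_n + h/2, u_n + (h/2)·k1); k3 = f(t_n + h/2, u_n + (h/2)·k2); k4 = f(t_n + h, u_n + h·k3); u_{n+1} = u_n + (h/6)·(k1 + 2k2 + 2k3 + k4).
t=0.000000, u=-0.750000:
  k1 = f(0.000000, -0.750000) = 0.900000
  k2 = f(0.175000, -0.592500) = 0.753262
  k3 = f(0.175000, -0.618179) = 0.784077
  k4 = f(0.350000, -0.475573) = 0.739738
  u ← -0.750000 + (0.35/6)·(k1 + 2k2 + 2k3 + k4) = -0.474992
u(0.35) ≈ -0.4750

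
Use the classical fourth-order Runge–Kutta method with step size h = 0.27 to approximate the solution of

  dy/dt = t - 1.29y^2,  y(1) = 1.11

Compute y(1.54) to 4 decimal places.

1.0390

RK4: k1 = f(t_n, y_n); k2 = f(t_n + h/2, y_n + (h/2)·k1); k3 = f(t_n + h/2, y_n + (h/2)·k2); k4 = f(t_n + h, y_n + h·k3); y_{n+1} = y_n + (h/6)·(k1 + 2k2 + 2k3 + k4).
t=1.000000, y=1.110000:
  k1 = f(1.000000, 1.110000) = -0.589409
  k2 = f(1.135000, 1.030430) = -0.234703
  k3 = f(1.135000, 1.078315) = -0.364965
  k4 = f(1.270000, 1.011460) = -0.049735
  y ← 1.110000 + (0.27/6)·(k1 + 2k2 + 2k3 + k4) = 1.027268
t=1.270000, y=1.027268:
  k1 = f(1.270000, 1.027268) = -0.091312
  k2 = f(1.405000, 1.014941) = 0.076163
  k3 = f(1.405000, 1.037550) = 0.016301
  k4 = f(1.540000, 1.031670) = 0.166999
  y ← 1.027268 + (0.27/6)·(k1 + 2k2 + 2k3 + k4) = 1.038996
y(1.54) ≈ 1.0390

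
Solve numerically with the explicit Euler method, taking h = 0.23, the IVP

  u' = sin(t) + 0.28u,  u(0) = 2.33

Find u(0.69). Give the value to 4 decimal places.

Euler: u_{n+1} = u_n + h·f(t_n, u_n).
t=0.000000, u=2.330000: f=0.652400 → u ← 2.330000 + 0.23·0.652400 = 2.480052
t=0.230000, u=2.480052: f=0.922392 → u ← 2.480052 + 0.23·0.922392 = 2.692202
t=0.460000, u=2.692202: f=1.197765 → u ← 2.692202 + 0.23·1.197765 = 2.967688
u(0.69) ≈ 2.9677

2.9677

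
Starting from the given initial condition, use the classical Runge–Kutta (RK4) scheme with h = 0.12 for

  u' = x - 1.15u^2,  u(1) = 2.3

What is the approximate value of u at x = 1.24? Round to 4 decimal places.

RK4: k1 = f(x_n, u_n); k2 = f(x_n + h/2, u_n + (h/2)·k1); k3 = f(x_n + h/2, u_n + (h/2)·k2); k4 = f(x_n + h, u_n + h·k3); u_{n+1} = u_n + (h/6)·(k1 + 2k2 + 2k3 + k4).
x=1.000000, u=2.300000:
  k1 = f(1.000000, 2.300000) = -5.083500
  k2 = f(1.060000, 1.994990) = -3.516983
  k3 = f(1.060000, 2.088981) = -3.958418
  k4 = f(1.120000, 1.824990) = -2.710176
  u ← 2.300000 + (0.12/6)·(k1 + 2k2 + 2k3 + k4) = 1.845110
x=1.120000, u=1.845110:
  k1 = f(1.120000, 1.845110) = -2.795097
  k2 = f(1.180000, 1.677405) = -2.055739
  k3 = f(1.180000, 1.721766) = -2.229150
  k4 = f(1.240000, 1.577612) = -1.622190
  u ← 1.845110 + (0.12/6)·(k1 + 2k2 + 2k3 + k4) = 1.585369
u(1.24) ≈ 1.5854

1.5854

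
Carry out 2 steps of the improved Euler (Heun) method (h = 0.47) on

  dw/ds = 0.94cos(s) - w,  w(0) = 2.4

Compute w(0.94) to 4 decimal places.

1.4202

Heun: k1 = f(s_n, w_n); k2 = f(s_n + h, w_n + h·k1); w_{n+1} = w_n + (h/2)·(k1 + k2).
s=0.000000, w=2.400000:
  k1 = f(0.000000, 2.400000) = -1.460000
  k2 = f(0.470000, 1.713800) = -0.875726
  w ← 2.400000 + (0.47/2)·(-1.460000 + (-0.875726)) = 1.851104
s=0.470000, w=1.851104:
  k1 = f(0.470000, 1.851104) = -1.013030
  k2 = f(0.940000, 1.374980) = -0.820579
  w ← 1.851104 + (0.47/2)·(-1.013030 + (-0.820579)) = 1.420206
w(0.94) ≈ 1.4202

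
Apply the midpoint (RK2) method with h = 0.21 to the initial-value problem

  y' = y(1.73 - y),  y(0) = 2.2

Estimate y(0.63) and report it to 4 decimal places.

1.8733

Midpoint: k1 = f(x_n, y_n); k2 = f(x_n + h/2, y_n + (h/2)·k1); y_{n+1} = y_n + h·k2.
x=0.000000, y=2.200000:
  k1 = f(0.000000, 2.200000) = -1.034000
  k2 = f(0.105000, 2.091430) = -0.755906
  y ← 2.200000 + 0.21·(-0.755906) = 2.041260
x=0.210000, y=2.041260:
  k1 = f(0.210000, 2.041260) = -0.635362
  k2 = f(0.315000, 1.974547) = -0.482869
  y ← 2.041260 + 0.21·(-0.482869) = 1.939857
x=0.420000, y=1.939857:
  k1 = f(0.420000, 1.939857) = -0.407093
  k2 = f(0.525000, 1.897113) = -0.317031
  y ← 1.939857 + 0.21·(-0.317031) = 1.873281
y(0.63) ≈ 1.8733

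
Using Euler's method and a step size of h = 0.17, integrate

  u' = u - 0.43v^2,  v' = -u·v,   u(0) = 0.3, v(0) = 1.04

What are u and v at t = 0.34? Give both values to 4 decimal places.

Euler on (u,v): u_{n+1} = u_n + h·u', v_{n+1} = v_n + h·v'.
0.000000: (0.300000, 1.040000); f=(-0.165088, -0.312000) → (0.271935, 0.986960)
0.170000: (0.271935, 0.986960); f=(-0.146924, -0.268389) → (0.246958, 0.941334)
(u(0.34), v(0.34)) ≈ (0.2470, 0.9413)

0.2470, 0.9413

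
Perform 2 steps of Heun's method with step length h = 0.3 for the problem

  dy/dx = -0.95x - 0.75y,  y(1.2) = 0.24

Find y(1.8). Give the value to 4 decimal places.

Heun: k1 = f(x_n, y_n); k2 = f(x_n + h, y_n + h·k1); y_{n+1} = y_n + (h/2)·(k1 + k2).
x=1.200000, y=0.240000:
  k1 = f(1.200000, 0.240000) = -1.320000
  k2 = f(1.500000, -0.156000) = -1.308000
  y ← 0.240000 + (0.3/2)·(-1.320000 + (-1.308000)) = -0.154200
x=1.500000, y=-0.154200:
  k1 = f(1.500000, -0.154200) = -1.309350
  k2 = f(1.800000, -0.547005) = -1.299746
  y ← -0.154200 + (0.3/2)·(-1.309350 + (-1.299746)) = -0.545564
y(1.8) ≈ -0.5456

-0.5456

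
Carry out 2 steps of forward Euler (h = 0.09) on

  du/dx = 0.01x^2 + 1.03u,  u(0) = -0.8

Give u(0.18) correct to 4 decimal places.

-0.9552

Euler: u_{n+1} = u_n + h·f(x_n, u_n).
x=0.000000, u=-0.800000: f=-0.824000 → u ← -0.800000 + 0.09·(-0.824000) = -0.874160
x=0.090000, u=-0.874160: f=-0.900304 → u ← -0.874160 + 0.09·(-0.900304) = -0.955187
u(0.18) ≈ -0.9552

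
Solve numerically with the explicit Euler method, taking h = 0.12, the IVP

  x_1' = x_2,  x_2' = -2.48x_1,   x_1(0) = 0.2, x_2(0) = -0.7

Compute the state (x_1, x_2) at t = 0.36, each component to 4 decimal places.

Euler on (x_1,x_2): x_1_{n+1} = x_1_n + h·x_1', x_2_{n+1} = x_2_n + h·x_2'.
0.000000: (0.200000, -0.700000); f=(-0.700000, -0.496000) → (0.116000, -0.759520)
0.120000: (0.116000, -0.759520); f=(-0.759520, -0.287680) → (0.024858, -0.794042)
0.240000: (0.024858, -0.794042); f=(-0.794042, -0.061647) → (-0.070427, -0.801439)
(x_1(0.36), x_2(0.36)) ≈ (-0.0704, -0.8014)

-0.0704, -0.8014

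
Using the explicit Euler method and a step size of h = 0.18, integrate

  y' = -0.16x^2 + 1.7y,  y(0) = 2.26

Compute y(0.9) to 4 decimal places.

8.5523

Euler: y_{n+1} = y_n + h·f(x_n, y_n).
x=0.000000, y=2.260000: f=3.842000 → y ← 2.260000 + 0.18·3.842000 = 2.951560
x=0.180000, y=2.951560: f=5.012468 → y ← 2.951560 + 0.18·5.012468 = 3.853804
x=0.360000, y=3.853804: f=6.530731 → y ← 3.853804 + 0.18·6.530731 = 5.029336
x=0.540000, y=5.029336: f=8.503215 → y ← 5.029336 + 0.18·8.503215 = 6.559915
x=0.720000, y=6.559915: f=11.068911 → y ← 6.559915 + 0.18·11.068911 = 8.552318
y(0.9) ≈ 8.5523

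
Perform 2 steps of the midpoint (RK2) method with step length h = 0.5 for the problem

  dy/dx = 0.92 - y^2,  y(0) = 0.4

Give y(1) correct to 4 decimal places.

Midpoint: k1 = f(x_n, y_n); k2 = f(x_n + h/2, y_n + (h/2)·k1); y_{n+1} = y_n + h·k2.
x=0.000000, y=0.400000:
  k1 = f(0.000000, 0.400000) = 0.760000
  k2 = f(0.250000, 0.590000) = 0.571900
  y ← 0.400000 + 0.5·0.571900 = 0.685950
x=0.500000, y=0.685950:
  k1 = f(0.500000, 0.685950) = 0.449473
  k2 = f(0.750000, 0.798318) = 0.282688
  y ← 0.685950 + 0.5·0.282688 = 0.827294
y(1) ≈ 0.8273

0.8273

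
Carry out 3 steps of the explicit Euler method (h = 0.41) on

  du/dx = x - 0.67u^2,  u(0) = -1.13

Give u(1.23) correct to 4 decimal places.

-2.5862

Euler: u_{n+1} = u_n + h·f(x_n, u_n).
x=0.000000, u=-1.130000: f=-0.855523 → u ← -1.130000 + 0.41·(-0.855523) = -1.480764
x=0.410000, u=-1.480764: f=-1.059084 → u ← -1.480764 + 0.41·(-1.059084) = -1.914989
x=0.820000, u=-1.914989: f=-1.637013 → u ← -1.914989 + 0.41·(-1.637013) = -2.586164
u(1.23) ≈ -2.5862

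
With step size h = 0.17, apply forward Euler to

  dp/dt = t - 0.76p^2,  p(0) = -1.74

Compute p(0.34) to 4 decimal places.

Euler: p_{n+1} = p_n + h·f(t_n, p_n).
t=0.000000, p=-1.740000: f=-2.300976 → p ← -1.740000 + 0.17·(-2.300976) = -2.131166
t=0.170000, p=-2.131166: f=-3.281820 → p ← -2.131166 + 0.17·(-3.281820) = -2.689075
p(0.34) ≈ -2.6891

-2.6891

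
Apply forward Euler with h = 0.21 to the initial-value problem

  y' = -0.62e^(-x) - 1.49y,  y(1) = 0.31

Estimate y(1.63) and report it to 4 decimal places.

Euler: y_{n+1} = y_n + h·f(x_n, y_n).
x=1.000000, y=0.310000: f=-0.689985 → y ← 0.310000 + 0.21·(-0.689985) = 0.165103
x=1.210000, y=0.165103: f=-0.430886 → y ← 0.165103 + 0.21·(-0.430886) = 0.074617
x=1.420000, y=0.074617: f=-0.261042 → y ← 0.074617 + 0.21·(-0.261042) = 0.019798
y(1.63) ≈ 0.0198

0.0198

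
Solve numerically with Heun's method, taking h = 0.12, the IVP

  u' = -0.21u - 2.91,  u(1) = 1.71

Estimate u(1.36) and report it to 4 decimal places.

0.5766

Heun: k1 = f(t_n, u_n); k2 = f(t_n + h, u_n + h·k1); u_{n+1} = u_n + (h/2)·(k1 + k2).
t=1.000000, u=1.710000:
  k1 = f(1.000000, 1.710000) = -3.269100
  k2 = f(1.120000, 1.317708) = -3.186719
  u ← 1.710000 + (0.12/2)·(-3.269100 + (-3.186719)) = 1.322651
t=1.120000, u=1.322651:
  k1 = f(1.120000, 1.322651) = -3.187757
  k2 = f(1.240000, 0.940120) = -3.107425
  u ← 1.322651 + (0.12/2)·(-3.187757 + (-3.107425)) = 0.944940
t=1.240000, u=0.944940:
  k1 = f(1.240000, 0.944940) = -3.108437
  k2 = f(1.360000, 0.571927) = -3.030105
  u ← 0.944940 + (0.12/2)·(-3.108437 + (-3.030105)) = 0.576627
u(1.36) ≈ 0.5766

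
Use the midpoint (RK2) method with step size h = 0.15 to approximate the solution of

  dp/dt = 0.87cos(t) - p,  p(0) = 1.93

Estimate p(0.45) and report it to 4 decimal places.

1.5355

Midpoint: k1 = f(t_n, p_n); k2 = f(t_n + h/2, p_n + (h/2)·k1); p_{n+1} = p_n + h·k2.
t=0.000000, p=1.930000:
  k1 = f(0.000000, 1.930000) = -1.060000
  k2 = f(0.075000, 1.850500) = -0.982946
  p ← 1.930000 + 0.15·(-0.982946) = 1.782558
t=0.150000, p=1.782558:
  k1 = f(0.150000, 1.782558) = -0.922327
  k2 = f(0.225000, 1.713384) = -0.865313
  p ← 1.782558 + 0.15·(-0.865313) = 1.652761
t=0.300000, p=1.652761:
  k1 = f(0.300000, 1.652761) = -0.821618
  k2 = f(0.375000, 1.591140) = -0.781598
  p ← 1.652761 + 0.15·(-0.781598) = 1.535522
p(0.45) ≈ 1.5355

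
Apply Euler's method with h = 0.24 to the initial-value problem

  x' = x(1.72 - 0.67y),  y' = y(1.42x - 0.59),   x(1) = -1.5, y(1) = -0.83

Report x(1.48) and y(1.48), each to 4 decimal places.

-3.3843, -0.0196

Euler on (x,y): x_{n+1} = x_n + h·x', y_{n+1} = y_n + h·y'.
1.000000: (-1.500000, -0.830000); f=(-3.414150, 2.257600) → (-2.319396, -0.288176)
1.240000: (-2.319396, -0.288176); f=(-4.437185, 1.119144) → (-3.384320, -0.019582)
(x(1.48), y(1.48)) ≈ (-3.3843, -0.0196)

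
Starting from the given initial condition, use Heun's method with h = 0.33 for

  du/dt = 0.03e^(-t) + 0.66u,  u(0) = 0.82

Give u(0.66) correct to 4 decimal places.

1.2827

Heun: k1 = f(t_n, u_n); k2 = f(t_n + h, u_n + h·k1); u_{n+1} = u_n + (h/2)·(k1 + k2).
t=0.000000, u=0.820000:
  k1 = f(0.000000, 0.820000) = 0.571200
  k2 = f(0.330000, 1.008496) = 0.687175
  u ← 0.820000 + (0.33/2)·(0.571200 + 0.687175) = 1.027632
t=0.330000, u=1.027632:
  k1 = f(0.330000, 1.027632) = 0.699805
  k2 = f(0.660000, 1.258567) = 0.846160
  u ← 1.027632 + (0.33/2)·(0.699805 + 0.846160) = 1.282716
u(0.66) ≈ 1.2827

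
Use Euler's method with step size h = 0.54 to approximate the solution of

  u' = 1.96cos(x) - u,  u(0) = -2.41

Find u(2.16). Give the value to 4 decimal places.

0.3646

Euler: u_{n+1} = u_n + h·f(x_n, u_n).
x=0.000000, u=-2.410000: f=4.370000 → u ← -2.410000 + 0.54·4.370000 = -0.050200
x=0.540000, u=-0.050200: f=1.731309 → u ← -0.050200 + 0.54·1.731309 = 0.884707
x=1.080000, u=0.884707: f=0.039097 → u ← 0.884707 + 0.54·0.039097 = 0.905819
x=1.620000, u=0.905819: f=-1.002219 → u ← 0.905819 + 0.54·(-1.002219) = 0.364621
u(2.16) ≈ 0.3646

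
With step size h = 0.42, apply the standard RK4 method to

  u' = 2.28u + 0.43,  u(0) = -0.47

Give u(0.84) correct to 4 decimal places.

-2.0872

RK4: k1 = f(t_n, u_n); k2 = f(t_n + h/2, u_n + (h/2)·k1); k3 = f(t_n + h/2, u_n + (h/2)·k2); k4 = f(t_n + h, u_n + h·k3); u_{n+1} = u_n + (h/6)·(k1 + 2k2 + 2k3 + k4).
t=0.000000, u=-0.470000:
  k1 = f(0.000000, -0.470000) = -0.641600
  k2 = f(0.210000, -0.604736) = -0.948798
  k3 = f(0.210000, -0.669248) = -1.095885
  k4 = f(0.420000, -0.930271) = -1.691019
  u ← -0.470000 + (0.42/6)·(k1 + 2k2 + 2k3 + k4) = -0.919539
t=0.420000, u=-0.919539:
  k1 = f(0.420000, -0.919539) = -1.666549
  k2 = f(0.630000, -1.269514) = -2.464492
  k3 = f(0.630000, -1.437082) = -2.846548
  k4 = f(0.840000, -2.115089) = -4.392403
  u ← -0.919539 + (0.42/6)·(k1 + 2k2 + 2k3 + k4) = -2.087211
u(0.84) ≈ -2.0872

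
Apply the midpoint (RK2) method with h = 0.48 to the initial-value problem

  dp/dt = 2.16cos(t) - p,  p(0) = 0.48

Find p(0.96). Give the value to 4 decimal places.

Midpoint: k1 = f(t_n, p_n); k2 = f(t_n + h/2, p_n + (h/2)·k1); p_{n+1} = p_n + h·k2.
t=0.000000, p=0.480000:
  k1 = f(0.000000, 0.480000) = 1.680000
  k2 = f(0.240000, 0.883200) = 1.214890
  p ← 0.480000 + 0.48·1.214890 = 1.063147
t=0.480000, p=1.063147:
  k1 = f(0.480000, 1.063147) = 0.852762
  k2 = f(0.720000, 1.267810) = 0.356090
  p ← 1.063147 + 0.48·0.356090 = 1.234071
p(0.96) ≈ 1.2341

1.2341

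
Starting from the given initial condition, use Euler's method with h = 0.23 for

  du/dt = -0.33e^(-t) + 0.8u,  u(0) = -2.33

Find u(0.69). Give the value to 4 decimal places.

Euler: u_{n+1} = u_n + h·f(t_n, u_n).
t=0.000000, u=-2.330000: f=-2.194000 → u ← -2.330000 + 0.23·(-2.194000) = -2.834620
t=0.230000, u=-2.834620: f=-2.529892 → u ← -2.834620 + 0.23·(-2.529892) = -3.416495
t=0.460000, u=-3.416495: f=-2.941520 → u ← -3.416495 + 0.23·(-2.941520) = -4.093045
u(0.69) ≈ -4.0930

-4.0930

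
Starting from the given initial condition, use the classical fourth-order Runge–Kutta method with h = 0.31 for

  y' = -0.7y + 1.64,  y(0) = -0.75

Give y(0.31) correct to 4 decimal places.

RK4: k1 = f(t_n, y_n); k2 = f(t_n + h/2, y_n + (h/2)·k1); k3 = f(t_n + h/2, y_n + (h/2)·k2); k4 = f(t_n + h, y_n + h·k3); y_{n+1} = y_n + (h/6)·(k1 + 2k2 + 2k3 + k4).
t=0.000000, y=-0.750000:
  k1 = f(0.000000, -0.750000) = 2.165000
  k2 = f(0.155000, -0.414425) = 1.930097
  k3 = f(0.155000, -0.450835) = 1.955584
  k4 = f(0.310000, -0.143769) = 1.740638
  y ← -0.750000 + (0.31/6)·(k1 + 2k2 + 2k3 + k4) = -0.146688
y(0.31) ≈ -0.1467

-0.1467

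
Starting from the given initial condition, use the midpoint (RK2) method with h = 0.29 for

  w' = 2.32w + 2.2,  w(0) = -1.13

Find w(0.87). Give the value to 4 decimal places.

Midpoint: k1 = f(t_n, w_n); k2 = f(t_n + h/2, w_n + (h/2)·k1); w_{n+1} = w_n + h·k2.
t=0.000000, w=-1.130000:
  k1 = f(0.000000, -1.130000) = -0.421600
  k2 = f(0.145000, -1.191132) = -0.563426
  w ← -1.130000 + 0.29·(-0.563426) = -1.293394
t=0.290000, w=-1.293394:
  k1 = f(0.290000, -1.293394) = -0.800673
  k2 = f(0.435000, -1.409491) = -1.070020
  w ← -1.293394 + 0.29·(-1.070020) = -1.603699
t=0.580000, w=-1.603699:
  k1 = f(0.580000, -1.603699) = -1.520582
  k2 = f(0.725000, -1.824184) = -2.032106
  w ← -1.603699 + 0.29·(-2.032106) = -2.193010
w(0.87) ≈ -2.1930

-2.1930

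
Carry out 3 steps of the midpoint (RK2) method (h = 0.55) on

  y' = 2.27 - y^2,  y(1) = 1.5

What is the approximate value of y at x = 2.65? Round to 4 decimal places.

1.5042

Midpoint: k1 = f(x_n, y_n); k2 = f(x_n + h/2, y_n + (h/2)·k1); y_{n+1} = y_n + h·k2.
x=1.000000, y=1.500000:
  k1 = f(1.000000, 1.500000) = 0.020000
  k2 = f(1.275000, 1.505500) = 0.003470
  y ← 1.500000 + 0.55·0.003470 = 1.501908
x=1.550000, y=1.501908:
  k1 = f(1.550000, 1.501908) = 0.014271
  k2 = f(1.825000, 1.505833) = 0.002467
  y ← 1.501908 + 0.55·0.002467 = 1.503265
x=2.100000, y=1.503265:
  k1 = f(2.100000, 1.503265) = 0.010194
  k2 = f(2.375000, 1.506068) = 0.001758
  y ← 1.503265 + 0.55·0.001758 = 1.504232
y(2.65) ≈ 1.5042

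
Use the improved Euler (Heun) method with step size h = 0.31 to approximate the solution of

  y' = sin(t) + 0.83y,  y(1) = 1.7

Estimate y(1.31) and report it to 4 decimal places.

2.5074

Heun: k1 = f(t_n, y_n); k2 = f(t_n + h, y_n + h·k1); y_{n+1} = y_n + (h/2)·(k1 + k2).
t=1.000000, y=1.700000:
  k1 = f(1.000000, 1.700000) = 2.252471
  k2 = f(1.310000, 2.398266) = 2.956746
  y ← 1.700000 + (0.31/2)·(2.252471 + 2.956746) = 2.507429
y(1.31) ≈ 2.5074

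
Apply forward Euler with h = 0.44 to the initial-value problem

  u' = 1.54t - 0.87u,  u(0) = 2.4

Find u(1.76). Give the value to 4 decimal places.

1.7243

Euler: u_{n+1} = u_n + h·f(t_n, u_n).
t=0.000000, u=2.400000: f=-2.088000 → u ← 2.400000 + 0.44·(-2.088000) = 1.481280
t=0.440000, u=1.481280: f=-0.611114 → u ← 1.481280 + 0.44·(-0.611114) = 1.212390
t=0.880000, u=1.212390: f=0.300421 → u ← 1.212390 + 0.44·0.300421 = 1.344575
t=1.320000, u=1.344575: f=0.863020 → u ← 1.344575 + 0.44·0.863020 = 1.724304
u(1.76) ≈ 1.7243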